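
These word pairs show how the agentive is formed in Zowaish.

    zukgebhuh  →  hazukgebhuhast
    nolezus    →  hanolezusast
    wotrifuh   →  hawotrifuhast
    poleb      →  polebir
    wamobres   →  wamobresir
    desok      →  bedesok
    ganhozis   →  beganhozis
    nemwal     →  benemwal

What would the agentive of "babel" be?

nolezus and wamobres both end in -s yet inflect differently (hanolezusast, wamobresir), so the final letter is not what conditions the rule; the last vowel is.
"babel" has last vowel 'e'. The stems whose last vowel is 'e' (poleb → polebir, wamobres → wamobresir) add -ir.
The other patterns: stems whose last vowel is 'u' add ha- … -ast around the stem; stems whose last vowel is 'a', 'i' or 'o' add the prefix be-.
So babel → babelir.

babelir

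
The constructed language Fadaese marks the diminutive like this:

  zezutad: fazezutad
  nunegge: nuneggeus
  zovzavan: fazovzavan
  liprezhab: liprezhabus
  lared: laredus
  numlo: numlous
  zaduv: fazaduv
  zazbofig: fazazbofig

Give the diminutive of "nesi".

zezutad and lared both end in -d yet inflect differently (fazezutad, laredus), so the final letter is not what conditions the rule; the first letter is.
"nesi" begins with n-. The stems beginning with n- (numlo → numlous, nunegge → nuneggeus) add -us.
The other pattern: stems beginning with z- add the prefix fa-.
So nesi → nesius.

nesius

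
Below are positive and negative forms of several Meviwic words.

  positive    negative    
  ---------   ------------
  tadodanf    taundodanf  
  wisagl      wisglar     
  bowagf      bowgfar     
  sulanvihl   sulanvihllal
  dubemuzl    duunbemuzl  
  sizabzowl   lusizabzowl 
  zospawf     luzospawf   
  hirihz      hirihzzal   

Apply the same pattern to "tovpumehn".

tovpumehnnal

"tovpumehn" has second-to-last letter 'h'. The stems whose second-to-last letter is 'h' (hirihz → hirihzzal, sulanvihl → sulanvihllal) double the final consonant and add -al.
The other patterns: stems whose second-to-last letter is 'w' add the prefix lu-; stems whose second-to-last letter is 'g' delete the last vowel and add -ar; stems whose second-to-last letter is 'n' or 'z' insert -un- after the first vowel.
So tovpumehn → tovpumehnnal.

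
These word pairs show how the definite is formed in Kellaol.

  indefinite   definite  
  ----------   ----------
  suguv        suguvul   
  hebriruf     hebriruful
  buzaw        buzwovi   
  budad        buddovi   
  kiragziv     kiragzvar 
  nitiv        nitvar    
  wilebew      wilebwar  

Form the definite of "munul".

munulul

suguv and kiragziv both end in -v yet inflect differently (suguvul, kiragzvar), so the final letter is not what conditions the rule; the last vowel is.
"munul" has last vowel 'u'. The stems whose last vowel is 'u' (suguv → suguvul, hebriruf → hebriruful) add -ul.
So munul → munulul.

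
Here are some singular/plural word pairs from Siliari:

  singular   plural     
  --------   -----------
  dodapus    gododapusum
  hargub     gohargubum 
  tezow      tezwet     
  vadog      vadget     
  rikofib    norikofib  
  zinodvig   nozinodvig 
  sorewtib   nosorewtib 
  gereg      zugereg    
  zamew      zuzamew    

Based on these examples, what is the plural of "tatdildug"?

gotatdildugum

hargub and rikofib both end in -b yet inflect differently (gohargubum, norikofib), so the final letter is not what conditions the rule; the last vowel is.
"tatdildug" has last vowel 'u'. The stems whose last vowel is 'u' (dodapus → gododapusum, hargub → gohargubum) add go- … -um around the stem.
So tatdildug → gotatdildugum.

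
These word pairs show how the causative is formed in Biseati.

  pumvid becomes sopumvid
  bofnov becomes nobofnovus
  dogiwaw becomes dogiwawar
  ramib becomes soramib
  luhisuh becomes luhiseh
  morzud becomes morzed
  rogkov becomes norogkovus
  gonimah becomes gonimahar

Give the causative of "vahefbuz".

vahefbez

gonimah and luhisuh both end in -h yet inflect differently (gonimahar, luhiseh), so the final letter is not what conditions the rule; the last vowel is.
"vahefbuz" has last vowel 'u'. The stems whose last vowel is 'u' (luhisuh → luhiseh, morzud → morzed) change the last vowel to 'e'.
So vahefbuz → vahefbez.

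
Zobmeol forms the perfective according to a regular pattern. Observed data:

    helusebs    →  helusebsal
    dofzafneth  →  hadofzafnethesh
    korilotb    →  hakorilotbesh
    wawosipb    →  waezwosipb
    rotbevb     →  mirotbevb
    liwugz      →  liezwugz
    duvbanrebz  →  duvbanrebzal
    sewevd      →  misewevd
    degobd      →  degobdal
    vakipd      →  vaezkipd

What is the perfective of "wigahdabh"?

"wigahdabh" has second-to-last letter 'b'. The stems whose second-to-last letter is 'b' (helusebs → helusebsal, degobd → degobdal, duvbanrebz → duvbanrebzal) add -al.
The other patterns: stems whose second-to-last letter is 't' add ha- … -esh around the stem; stems whose second-to-last letter is 'v' add the prefix mi-; stems whose second-to-last letter is 'g' or 'p' insert -ez- after the first vowel.
So wigahdabh → wigahdabhal.

wigahdabhal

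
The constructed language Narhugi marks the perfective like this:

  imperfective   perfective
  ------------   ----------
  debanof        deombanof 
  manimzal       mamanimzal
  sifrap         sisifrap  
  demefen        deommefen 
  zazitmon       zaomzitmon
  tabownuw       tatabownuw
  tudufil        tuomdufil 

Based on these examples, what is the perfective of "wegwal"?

wewegwal

manimzal and tudufil both end in -l yet inflect differently (mamanimzal, tuomdufil), so the final letter is not what conditions the rule; the last vowel is.
"wegwal" has last vowel 'a'. The stems whose last vowel is 'a' (manimzal → mamanimzal, sifrap → sisifrap) repeat the first consonant+vowel as a prefix.
The other pattern: stems whose last vowel is 'e', 'i' or 'o' insert -om- after the first vowel.
So wegwal → wewegwal.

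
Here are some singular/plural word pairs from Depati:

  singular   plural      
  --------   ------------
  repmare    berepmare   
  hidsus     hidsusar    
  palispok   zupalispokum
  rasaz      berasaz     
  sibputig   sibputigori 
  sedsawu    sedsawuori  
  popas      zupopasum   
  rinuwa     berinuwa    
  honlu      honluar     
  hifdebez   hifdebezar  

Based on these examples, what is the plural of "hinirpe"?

hinirpear

"hinirpe" begins with h-. The stems beginning with h- (hidsus → hidsusar, honlu → honluar, hifdebez → hifdebezar) add -ar.
The other patterns: stems beginning with p- add zu- … -um around the stem; stems beginning with s- add -ori; stems beginning with r- add the prefix be-.
So hinirpe → hinirpear.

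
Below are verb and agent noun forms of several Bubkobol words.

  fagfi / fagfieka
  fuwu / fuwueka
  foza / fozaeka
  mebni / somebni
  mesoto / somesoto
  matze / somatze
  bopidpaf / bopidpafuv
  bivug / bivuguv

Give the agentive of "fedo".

"fedo" begins with f-. The stems beginning with f- (fagfi → fagfieka, fuwu → fuwueka, foza → fozaeka) add -eka.
The other patterns: stems beginning with m- add the prefix so-; stems beginning with b- add -uv.
So fedo → fedoeka.

fedoeka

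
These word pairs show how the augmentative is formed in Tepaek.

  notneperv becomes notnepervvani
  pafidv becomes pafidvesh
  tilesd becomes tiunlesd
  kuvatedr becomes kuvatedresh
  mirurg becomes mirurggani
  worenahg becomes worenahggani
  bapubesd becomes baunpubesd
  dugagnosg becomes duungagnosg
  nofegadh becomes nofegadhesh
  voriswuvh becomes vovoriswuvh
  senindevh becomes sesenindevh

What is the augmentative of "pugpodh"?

pugpodhesh

"pugpodh" has second-to-last letter 'd'. The stems whose second-to-last letter is 'd' (nofegadh → nofegadhesh, kuvatedr → kuvatedresh, pafidv → pafidvesh) add -esh.
The other patterns: stems whose second-to-last letter is 'v' repeat the first consonant+vowel as a prefix; stems whose second-to-last letter is 's' insert -un- after the first vowel; stems whose second-to-last letter is 'h' or 'r' double the final consonant and add -ani.
So pugpodh → pugpodhesh.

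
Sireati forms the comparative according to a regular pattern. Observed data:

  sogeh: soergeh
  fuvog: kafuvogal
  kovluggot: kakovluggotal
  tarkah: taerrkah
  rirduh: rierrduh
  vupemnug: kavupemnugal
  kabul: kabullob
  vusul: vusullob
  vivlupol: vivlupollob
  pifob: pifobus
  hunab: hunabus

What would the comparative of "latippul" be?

"latippul" ends in -l. The stems ending in -l (kabul → kabullob, vivlupol → vivlupollob, vusul → vusullob) double the final consonant and add -ob.
The other patterns: stems ending in -h insert -er- after the first vowel; stems ending in -g or -t add ka- … -al around the stem; stems ending in -b add -us.
So latippul → latippullob.

latippullob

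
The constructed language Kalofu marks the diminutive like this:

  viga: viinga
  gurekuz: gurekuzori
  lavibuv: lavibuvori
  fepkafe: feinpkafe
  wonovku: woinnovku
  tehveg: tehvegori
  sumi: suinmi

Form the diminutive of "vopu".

"vopu" ends in a vowel. The stems ending in a vowel (sumi → suinmi, fepkafe → feinpkafe, wonovku → woinnovku) insert -in- after the first vowel.
So vopu → voinpu.

voinpu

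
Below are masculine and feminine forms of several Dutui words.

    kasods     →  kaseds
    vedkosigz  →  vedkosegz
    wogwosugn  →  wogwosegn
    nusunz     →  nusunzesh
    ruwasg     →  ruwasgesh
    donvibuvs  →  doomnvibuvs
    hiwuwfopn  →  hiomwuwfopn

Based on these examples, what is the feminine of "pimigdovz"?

piommigdovz

vedkosigz and nusunz both end in -z yet inflect differently (vedkosegz, nusunzesh), so the final letter is not what conditions the rule; the second-to-last letter is.
"pimigdovz" has second-to-last letter 'v'. The one such stem in the data (donvibuvs → doomnvibuvs) inserts -om- after the first vowel (as does hiwuwfopn), so the same rule applies.
The other patterns: stems whose second-to-last letter is 'd' or 'g' change the last vowel to 'e'; stems whose second-to-last letter is 'n' or 's' add -esh.
So pimigdovz → piommigdovz.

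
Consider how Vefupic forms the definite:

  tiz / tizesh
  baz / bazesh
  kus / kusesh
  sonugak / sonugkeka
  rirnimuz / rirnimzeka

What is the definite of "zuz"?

zuzesh

rirnimuz and tiz both end in -z yet inflect differently (rirnimzeka, tizesh), so the final letter is not what conditions the rule; the number of vowels is.
"zuz" has 1 vowel. The stems with 1 vowel (tiz → tizesh, kus → kusesh, baz → bazesh) add -esh.
The other pattern: stems with 3 vowels delete the last vowel and add -eka.
So zuz → zuzesh.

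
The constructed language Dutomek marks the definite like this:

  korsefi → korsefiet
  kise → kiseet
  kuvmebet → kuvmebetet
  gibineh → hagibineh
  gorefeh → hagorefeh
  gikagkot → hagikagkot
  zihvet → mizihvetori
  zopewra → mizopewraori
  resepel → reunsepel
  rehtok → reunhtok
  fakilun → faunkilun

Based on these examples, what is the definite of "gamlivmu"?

hagamlivmu

"gamlivmu" begins with g-. The stems beginning with g- (gibineh → hagibineh, gorefeh → hagorefeh, gikagkot → hagikagkot) add the prefix ha-.
The other patterns: stems beginning with k- add -et; stems beginning with z- add mi- … -ori around the stem; stems beginning with f- or r- insert -un- after the first vowel.
So gamlivmu → hagamlivmu.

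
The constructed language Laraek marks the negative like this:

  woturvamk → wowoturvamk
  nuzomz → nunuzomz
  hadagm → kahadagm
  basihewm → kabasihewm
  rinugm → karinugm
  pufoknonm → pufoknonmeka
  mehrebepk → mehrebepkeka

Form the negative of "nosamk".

"nosamk" has second-to-last letter 'm'. The stems whose second-to-last letter is 'm' (woturvamk → wowoturvamk, nuzomz → nunuzomz) repeat the first consonant+vowel as a prefix.
The other patterns: stems whose second-to-last letter is 'g' or 'w' add the prefix ka-; stems whose second-to-last letter is 'n' or 'p' add -eka.
So nosamk → nonosamk.

nonosamk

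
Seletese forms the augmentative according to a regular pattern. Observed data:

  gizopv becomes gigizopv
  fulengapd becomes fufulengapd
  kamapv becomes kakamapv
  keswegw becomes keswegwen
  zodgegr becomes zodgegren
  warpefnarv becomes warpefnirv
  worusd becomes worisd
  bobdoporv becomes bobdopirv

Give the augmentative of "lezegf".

gizopv and warpefnarv both end in -v yet inflect differently (gigizopv, warpefnirv), so the final letter is not what conditions the rule; the second-to-last letter is.
"lezegf" has second-to-last letter 'g'. The stems whose second-to-last letter is 'g' (keswegw → keswegwen, zodgegr → zodgegren) add -en.
The other patterns: stems whose second-to-last letter is 'p' repeat the first consonant+vowel as a prefix; stems whose second-to-last letter is 'r' or 's' change the last vowel to 'i'.
So lezegf → lezegfen.

lezegfen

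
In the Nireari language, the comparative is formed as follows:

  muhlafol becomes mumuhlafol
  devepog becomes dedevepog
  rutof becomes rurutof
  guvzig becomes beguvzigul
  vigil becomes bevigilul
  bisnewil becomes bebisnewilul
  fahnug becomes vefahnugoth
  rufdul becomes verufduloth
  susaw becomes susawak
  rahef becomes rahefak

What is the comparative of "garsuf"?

devepog and guvzig both end in -g yet inflect differently (dedevepog, beguvzigul), so the final letter is not what conditions the rule; the last vowel is.
"garsuf" has last vowel 'u'. The stems whose last vowel is 'u' (fahnug → vefahnugoth, rufdul → verufduloth) add ve- … -oth around the stem.
So garsuf → vegarsufoth.

vegarsufoth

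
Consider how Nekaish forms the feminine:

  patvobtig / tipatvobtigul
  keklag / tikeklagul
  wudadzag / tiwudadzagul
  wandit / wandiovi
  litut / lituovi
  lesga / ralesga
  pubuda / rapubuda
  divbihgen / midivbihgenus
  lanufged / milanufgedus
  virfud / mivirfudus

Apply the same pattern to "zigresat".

zigresaovi

"zigresat" ends in -t. The stems ending in -t (wandit → wandiovi, litut → lituovi) drop the final letter and add -ovi.
The other patterns: stems ending in -g add ti- … -ul around the stem; stems ending in -a add the prefix ra-; stems ending in -d or -n add mi- … -us around the stem.
So zigresat → zigresaovi.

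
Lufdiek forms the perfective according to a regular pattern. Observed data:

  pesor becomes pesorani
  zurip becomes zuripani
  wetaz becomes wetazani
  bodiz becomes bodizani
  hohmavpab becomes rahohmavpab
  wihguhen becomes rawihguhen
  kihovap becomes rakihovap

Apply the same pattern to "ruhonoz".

raruhonoz

zurip and kihovap both end in -p yet inflect differently (zuripani, rakihovap), so the final letter is not what conditions the rule; the number of vowels is.
"ruhonoz" has 3 vowels. The stems with 3 vowels (hohmavpab → rahohmavpab, wihguhen → rawihguhen, kihovap → rakihovap) add the prefix ra-.
The other pattern: stems with 2 vowels add -ani.
So ruhonoz → raruhonoz.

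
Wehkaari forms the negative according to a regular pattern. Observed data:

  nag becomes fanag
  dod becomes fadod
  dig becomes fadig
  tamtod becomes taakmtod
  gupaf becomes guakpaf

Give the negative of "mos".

famos

"mos" has 1 vowel. The stems with 1 vowel (nag → fanag, dod → fadod, dig → fadig) add the prefix fa-.
The other pattern: stems with 2 vowels insert -ak- after the first vowel.
So mos → famos.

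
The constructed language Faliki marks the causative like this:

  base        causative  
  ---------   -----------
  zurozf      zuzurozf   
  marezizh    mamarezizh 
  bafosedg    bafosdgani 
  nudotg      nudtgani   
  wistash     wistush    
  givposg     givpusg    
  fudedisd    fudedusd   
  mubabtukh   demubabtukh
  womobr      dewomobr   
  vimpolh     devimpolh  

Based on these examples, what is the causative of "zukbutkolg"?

dezukbutkolg

marezizh and wistash both end in -h yet inflect differently (mamarezizh, wistush), so the final letter is not what conditions the rule; the second-to-last letter is.
"zukbutkolg" has second-to-last letter 'l'. The one such stem in the data (vimpolh → devimpolh) adds the prefix de-, so the same rule applies.
The other patterns: stems whose second-to-last letter is 'z' repeat the first consonant+vowel as a prefix; stems whose second-to-last letter is 'd' or 't' delete the last vowel and add -ani; stems whose second-to-last letter is 's' change the last vowel to 'u'.
So zukbutkolg → dezukbutkolg.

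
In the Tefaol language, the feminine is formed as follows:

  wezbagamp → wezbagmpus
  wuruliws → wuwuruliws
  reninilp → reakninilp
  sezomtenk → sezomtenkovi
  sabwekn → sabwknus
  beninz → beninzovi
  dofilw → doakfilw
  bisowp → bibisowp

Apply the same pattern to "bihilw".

bisowp and reninilp both end in -p yet inflect differently (bibisowp, reakninilp), so the final letter is not what conditions the rule; the second-to-last letter is.
"bihilw" has second-to-last letter 'l'. The stems whose second-to-last letter is 'l' (reninilp → reakninilp, dofilw → doakfilw) insert -ak- after the first vowel.
So bihilw → biakhilw.

biakhilw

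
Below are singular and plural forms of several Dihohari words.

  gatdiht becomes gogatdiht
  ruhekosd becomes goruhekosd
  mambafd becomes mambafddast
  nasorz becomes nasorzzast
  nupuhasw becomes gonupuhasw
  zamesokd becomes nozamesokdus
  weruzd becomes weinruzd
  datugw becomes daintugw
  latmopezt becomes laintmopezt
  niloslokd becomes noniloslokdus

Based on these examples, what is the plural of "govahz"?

niloslokd and mambafd both end in -d yet inflect differently (noniloslokdus, mambafddast), so the final letter is not what conditions the rule; the second-to-last letter is.
"govahz" has second-to-last letter 'h'. The one such stem in the data (gatdiht → gogatdiht) adds the prefix go-, so the same rule applies.
The other patterns: stems whose second-to-last letter is 'k' add no- … -us around the stem; stems whose second-to-last letter is 'f' or 'r' double the final consonant and add -ast; stems whose second-to-last letter is 'g' or 'z' insert -in- after the first vowel.
So govahz → gogovahz.

gogovahz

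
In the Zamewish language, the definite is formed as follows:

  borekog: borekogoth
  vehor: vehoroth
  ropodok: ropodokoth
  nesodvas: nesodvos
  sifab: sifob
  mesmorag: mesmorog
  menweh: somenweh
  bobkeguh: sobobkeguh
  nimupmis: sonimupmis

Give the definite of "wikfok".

"wikfok" has last vowel 'o'. The stems whose last vowel is 'o' (borekog → borekogoth, vehor → vehoroth, ropodok → ropodokoth) add -oth.
So wikfok → wikfokoth.

wikfokoth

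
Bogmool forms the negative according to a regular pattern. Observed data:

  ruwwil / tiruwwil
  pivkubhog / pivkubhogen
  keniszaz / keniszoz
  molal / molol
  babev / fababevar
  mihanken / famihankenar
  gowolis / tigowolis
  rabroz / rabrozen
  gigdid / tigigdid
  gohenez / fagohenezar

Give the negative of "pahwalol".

pahwalolen

rabroz and gohenez both end in -z yet inflect differently (rabrozen, fagohenezar), so the final letter is not what conditions the rule; the last vowel is.
"pahwalol" has last vowel 'o'. The stems whose last vowel is 'o' (pivkubhog → pivkubhogen, rabroz → rabrozen) add -en.
So pahwalol → pahwalolen.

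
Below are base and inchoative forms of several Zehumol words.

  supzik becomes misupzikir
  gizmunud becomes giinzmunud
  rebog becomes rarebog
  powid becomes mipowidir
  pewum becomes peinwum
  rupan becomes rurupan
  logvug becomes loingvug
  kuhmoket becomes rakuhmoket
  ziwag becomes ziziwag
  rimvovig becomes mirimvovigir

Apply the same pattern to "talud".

ziwag and logvug both end in -g yet inflect differently (ziziwag, loingvug), so the final letter is not what conditions the rule; the last vowel is.
"talud" has last vowel 'u'. The stems whose last vowel is 'u' (logvug → loingvug, pewum → peinwum, gizmunud → giinzmunud) insert -in- after the first vowel.
The other patterns: stems whose last vowel is 'a' repeat the first consonant+vowel as a prefix; stems whose last vowel is 'i' add mi- … -ir around the stem; stems whose last vowel is 'e' or 'o' add the prefix ra-.
So talud → tainlud.

tainlud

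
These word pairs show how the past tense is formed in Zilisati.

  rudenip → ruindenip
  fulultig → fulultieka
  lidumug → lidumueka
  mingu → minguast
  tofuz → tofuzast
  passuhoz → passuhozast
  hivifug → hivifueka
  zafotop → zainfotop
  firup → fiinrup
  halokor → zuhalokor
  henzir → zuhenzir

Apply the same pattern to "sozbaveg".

"sozbaveg" ends in -g. The stems ending in -g (hivifug → hivifueka, lidumug → lidumueka, fulultig → fulultieka) drop the final letter and add -eka.
The other patterns: stems ending in -p insert -in- after the first vowel; stems ending in -r add the prefix zu-; stems ending in -u or -z add -ast.
So sozbaveg → sozbaveeka.

sozbaveeka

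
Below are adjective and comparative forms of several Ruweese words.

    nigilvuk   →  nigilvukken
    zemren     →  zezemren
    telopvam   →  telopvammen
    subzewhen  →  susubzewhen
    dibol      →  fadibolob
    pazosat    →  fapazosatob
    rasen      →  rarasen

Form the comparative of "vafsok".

"vafsok" ends in -k. The one such stem in the data (nigilvuk → nigilvukken) doubles the final consonant and adds -en (as does telopvam), so the same rule applies.
The other patterns: stems ending in -n repeat the first consonant+vowel as a prefix; stems ending in -l or -t add fa- … -ob around the stem.
So vafsok → vafsokken.

vafsokken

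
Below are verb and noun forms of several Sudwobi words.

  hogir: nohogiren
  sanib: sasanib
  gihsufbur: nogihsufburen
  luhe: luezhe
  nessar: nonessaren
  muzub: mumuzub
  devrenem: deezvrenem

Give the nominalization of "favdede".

"favdede" ends in -e. The one such stem in the data (luhe → luezhe) inserts -ez- after the first vowel (as does devrenem), so the same rule applies.
So favdede → faezvdede.

faezvdede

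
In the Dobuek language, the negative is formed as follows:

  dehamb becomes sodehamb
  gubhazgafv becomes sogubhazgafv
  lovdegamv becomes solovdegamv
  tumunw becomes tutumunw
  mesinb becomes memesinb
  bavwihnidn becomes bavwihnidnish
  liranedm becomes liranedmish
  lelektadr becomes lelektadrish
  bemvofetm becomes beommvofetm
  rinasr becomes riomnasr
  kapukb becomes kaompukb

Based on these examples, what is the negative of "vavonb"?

vavavonb

dehamb and mesinb both end in -b yet inflect differently (sodehamb, memesinb), so the final letter is not what conditions the rule; the second-to-last letter is.
"vavonb" has second-to-last letter 'n'. The stems whose second-to-last letter is 'n' (tumunw → tutumunw, mesinb → memesinb) repeat the first consonant+vowel as a prefix.
So vavonb → vavavonb.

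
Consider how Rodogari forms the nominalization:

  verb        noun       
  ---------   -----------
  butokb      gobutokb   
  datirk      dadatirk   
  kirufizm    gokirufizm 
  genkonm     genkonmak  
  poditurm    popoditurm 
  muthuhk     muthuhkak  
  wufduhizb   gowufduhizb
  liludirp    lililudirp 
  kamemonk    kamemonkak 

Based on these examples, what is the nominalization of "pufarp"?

pupufarp

"pufarp" has second-to-last letter 'r'. The stems whose second-to-last letter is 'r' (liludirp → lililudirp, poditurm → popoditurm, datirk → dadatirk) repeat the first consonant+vowel as a prefix.
The other patterns: stems whose second-to-last letter is 'k' or 'z' add the prefix go-; stems whose second-to-last letter is 'h' or 'n' add -ak.
So pufarp → pupufarp.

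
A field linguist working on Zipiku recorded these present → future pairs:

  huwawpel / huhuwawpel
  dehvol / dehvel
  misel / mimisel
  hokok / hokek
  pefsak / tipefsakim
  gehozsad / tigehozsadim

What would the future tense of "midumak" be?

"midumak" has last vowel 'a'. The stems whose last vowel is 'a' (pefsak → tipefsakim, gehozsad → tigehozsadim) add ti- … -im around the stem.
So midumak → timidumakim.

timidumakim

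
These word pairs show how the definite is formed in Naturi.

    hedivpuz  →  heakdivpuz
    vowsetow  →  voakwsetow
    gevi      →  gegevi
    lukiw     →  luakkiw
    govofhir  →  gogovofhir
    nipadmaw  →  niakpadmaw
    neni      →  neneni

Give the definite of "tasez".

taaksez

lukiw and neni both have last vowel 'i' yet inflect differently (luakkiw, neneni), so the last vowel is not what conditions the rule; the final letter is.
"tasez" ends in -z. The one such stem in the data (hedivpuz → heakdivpuz) inserts -ak- after the first vowel (as do vowsetow, lukiw), so the same rule applies.
So tasez → taaksez.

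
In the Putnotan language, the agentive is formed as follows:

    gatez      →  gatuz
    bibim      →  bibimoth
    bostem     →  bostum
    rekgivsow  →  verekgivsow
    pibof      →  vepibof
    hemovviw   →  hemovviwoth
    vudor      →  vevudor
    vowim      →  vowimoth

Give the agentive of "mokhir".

hemovviw and rekgivsow both end in -w yet inflect differently (hemovviwoth, verekgivsow), so the final letter is not what conditions the rule; the last vowel is.
"mokhir" has last vowel 'i'. The stems whose last vowel is 'i' (vowim → vowimoth, hemovviw → hemovviwoth, bibim → bibimoth) add -oth.
The other patterns: stems whose last vowel is 'o' add the prefix ve-; stems whose last vowel is 'e' change the last vowel to 'u'.
So mokhir → mokhiroth.

mokhiroth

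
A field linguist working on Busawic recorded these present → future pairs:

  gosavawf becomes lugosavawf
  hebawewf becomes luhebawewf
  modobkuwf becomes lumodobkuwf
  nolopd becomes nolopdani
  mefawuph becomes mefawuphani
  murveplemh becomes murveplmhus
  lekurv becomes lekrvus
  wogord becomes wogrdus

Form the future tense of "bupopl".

mefawuph and murveplemh both end in -h yet inflect differently (mefawuphani, murveplmhus), so the final letter is not what conditions the rule; the second-to-last letter is.
"bupopl" has second-to-last letter 'p'. The stems whose second-to-last letter is 'p' (nolopd → nolopdani, mefawuph → mefawuphani) add -ani.
So bupopl → bupoplani.

bupoplani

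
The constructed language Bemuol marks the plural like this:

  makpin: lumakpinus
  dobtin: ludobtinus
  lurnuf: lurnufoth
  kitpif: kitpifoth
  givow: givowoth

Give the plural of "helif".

kitpif and dobtin both have last vowel 'i' yet inflect differently (kitpifoth, ludobtinus), so the last vowel is not what conditions the rule; the final letter is.
"helif" ends in -f. The stems ending in -f (lurnuf → lurnufoth, kitpif → kitpifoth) add -oth.
The other pattern: stems ending in -n add lu- … -us around the stem.
So helif → helifoth.

helifoth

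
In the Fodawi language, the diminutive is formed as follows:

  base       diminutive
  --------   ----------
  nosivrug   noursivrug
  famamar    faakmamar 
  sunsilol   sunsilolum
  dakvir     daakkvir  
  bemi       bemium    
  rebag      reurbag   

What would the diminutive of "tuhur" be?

tuakhur

bemi and dakvir both have last vowel 'i' yet inflect differently (bemium, daakkvir), so the last vowel is not what conditions the rule; the final letter is.
"tuhur" ends in -r. The stems ending in -r (dakvir → daakkvir, famamar → faakmamar) insert -ak- after the first vowel.
The other patterns: stems ending in -g insert -ur- after the first vowel; stems ending in -i or -l add -um.
So tuhur → tuakhur.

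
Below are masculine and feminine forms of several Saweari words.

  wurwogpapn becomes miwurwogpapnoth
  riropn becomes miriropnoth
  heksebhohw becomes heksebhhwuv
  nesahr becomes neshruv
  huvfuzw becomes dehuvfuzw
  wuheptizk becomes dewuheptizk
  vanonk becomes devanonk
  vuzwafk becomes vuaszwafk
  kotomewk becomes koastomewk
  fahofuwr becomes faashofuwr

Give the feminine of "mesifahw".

heksebhohw and huvfuzw both end in -w yet inflect differently (heksebhhwuv, dehuvfuzw), so the final letter is not what conditions the rule; the second-to-last letter is.
"mesifahw" has second-to-last letter 'h'. The stems whose second-to-last letter is 'h' (heksebhohw → heksebhhwuv, nesahr → neshruv) delete the last vowel and add -uv.
So mesifahw → mesifhwuv.

mesifhwuv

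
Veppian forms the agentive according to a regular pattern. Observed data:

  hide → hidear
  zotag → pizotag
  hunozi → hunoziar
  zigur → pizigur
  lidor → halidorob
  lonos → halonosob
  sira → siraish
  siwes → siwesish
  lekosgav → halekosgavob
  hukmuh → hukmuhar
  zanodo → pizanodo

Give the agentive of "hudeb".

zigur and lidor both end in -r yet inflect differently (pizigur, halidorob), so the final letter is not what conditions the rule; the first letter is.
"hudeb" begins with h-. The stems beginning with h- (hunozi → hunoziar, hide → hidear, hukmuh → hukmuhar) add -ar.
The other patterns: stems beginning with z- add the prefix pi-; stems beginning with l- add ha- … -ob around the stem; stems beginning with s- add -ish.
So hudeb → hudebar.

hudebar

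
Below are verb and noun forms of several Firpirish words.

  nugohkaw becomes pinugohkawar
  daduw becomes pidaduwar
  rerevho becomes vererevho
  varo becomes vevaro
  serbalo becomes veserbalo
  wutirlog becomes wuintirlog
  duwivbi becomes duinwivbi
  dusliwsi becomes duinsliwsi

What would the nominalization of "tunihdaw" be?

rerevho and wutirlog both have last vowel 'o' yet inflect differently (vererevho, wuintirlog), so the last vowel is not what conditions the rule; the final letter is.
"tunihdaw" ends in -w. The stems ending in -w (nugohkaw → pinugohkawar, daduw → pidaduwar) add pi- … -ar around the stem.
The other patterns: stems ending in -o add the prefix ve-; stems ending in -g or -i insert -in- after the first vowel.
So tunihdaw → pitunihdawar.

pitunihdawar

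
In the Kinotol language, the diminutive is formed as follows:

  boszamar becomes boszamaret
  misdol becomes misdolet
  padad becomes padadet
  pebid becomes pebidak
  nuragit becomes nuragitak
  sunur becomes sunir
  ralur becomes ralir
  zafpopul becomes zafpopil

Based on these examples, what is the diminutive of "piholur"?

padad and pebid both end in -d yet inflect differently (padadet, pebidak), so the final letter is not what conditions the rule; the last vowel is.
"piholur" has last vowel 'u'. The stems whose last vowel is 'u' (sunur → sunir, ralur → ralir, zafpopul → zafpopil) change the last vowel to 'i'.
The other patterns: stems whose last vowel is 'a' or 'o' add -et; stems whose last vowel is 'i' add -ak.
So piholur → piholir.

piholir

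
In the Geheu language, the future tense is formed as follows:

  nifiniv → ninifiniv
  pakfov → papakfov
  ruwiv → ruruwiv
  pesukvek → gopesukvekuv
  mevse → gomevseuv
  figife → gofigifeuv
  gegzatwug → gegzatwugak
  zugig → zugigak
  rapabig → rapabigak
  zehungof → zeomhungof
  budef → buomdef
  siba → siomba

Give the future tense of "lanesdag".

lanesdagak

nifiniv and zugig both have last vowel 'i' yet inflect differently (ninifiniv, zugigak), so the last vowel is not what conditions the rule; the final letter is.
"lanesdag" ends in -g. The stems ending in -g (gegzatwug → gegzatwugak, zugig → zugigak, rapabig → rapabigak) add -ak.
The other patterns: stems ending in -v repeat the first consonant+vowel as a prefix; stems ending in -e or -k add go- … -uv around the stem; stems ending in -a or -f insert -om- after the first vowel.
So lanesdag → lanesdagak.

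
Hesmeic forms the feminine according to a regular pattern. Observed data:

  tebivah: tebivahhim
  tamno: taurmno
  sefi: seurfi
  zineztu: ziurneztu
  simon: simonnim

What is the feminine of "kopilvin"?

kopilvinnim

tamno and simon both have last vowel 'o' yet inflect differently (taurmno, simonnim), so the last vowel is not what conditions the rule; whether the stem ends in a vowel or a consonant is.
"kopilvin" ends in a consonant. The stems ending in a consonant (simon → simonnim, tebivah → tebivahhim) double the final consonant and add -im.
So kopilvin → kopilvinnim.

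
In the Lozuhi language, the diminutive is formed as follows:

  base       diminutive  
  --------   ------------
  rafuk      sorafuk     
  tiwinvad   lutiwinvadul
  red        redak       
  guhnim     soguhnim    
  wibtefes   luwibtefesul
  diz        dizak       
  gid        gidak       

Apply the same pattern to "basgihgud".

lubasgihgudul

red and tiwinvad both end in -d yet inflect differently (redak, lutiwinvadul), so the final letter is not what conditions the rule; the number of vowels is.
"basgihgud" has 3 vowels. The stems with 3 vowels (tiwinvad → lutiwinvadul, wibtefes → luwibtefesul) add lu- … -ul around the stem.
So basgihgud → lubasgihgudul.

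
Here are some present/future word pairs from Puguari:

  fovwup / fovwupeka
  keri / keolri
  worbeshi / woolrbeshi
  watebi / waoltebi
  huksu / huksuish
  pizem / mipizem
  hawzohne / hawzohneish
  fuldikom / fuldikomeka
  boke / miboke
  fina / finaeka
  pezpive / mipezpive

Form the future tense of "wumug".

wuolmug

"wumug" begins with w-. The stems beginning with w- (watebi → waoltebi, worbeshi → woolrbeshi) insert -ol- after the first vowel.
So wumug → wuolmug.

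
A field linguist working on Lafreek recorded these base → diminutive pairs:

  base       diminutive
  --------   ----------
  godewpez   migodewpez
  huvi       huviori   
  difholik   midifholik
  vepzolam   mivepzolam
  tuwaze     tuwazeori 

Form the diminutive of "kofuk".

godewpez and tuwaze both have last vowel 'e' yet inflect differently (migodewpez, tuwazeori), so the last vowel is not what conditions the rule; whether the stem ends in a vowel or a consonant is.
"kofuk" ends in a consonant. The stems ending in a consonant (godewpez → migodewpez, vepzolam → mivepzolam, difholik → midifholik) add the prefix mi-.
So kofuk → mikofuk.

mikofuk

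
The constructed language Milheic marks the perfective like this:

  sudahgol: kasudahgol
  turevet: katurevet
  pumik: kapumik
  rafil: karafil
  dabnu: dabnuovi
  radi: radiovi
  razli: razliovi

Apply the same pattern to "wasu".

"wasu" ends in a vowel. The stems ending in a vowel (dabnu → dabnuovi, radi → radiovi, razli → razliovi) add -ovi.
So wasu → wasuovi.

wasuovi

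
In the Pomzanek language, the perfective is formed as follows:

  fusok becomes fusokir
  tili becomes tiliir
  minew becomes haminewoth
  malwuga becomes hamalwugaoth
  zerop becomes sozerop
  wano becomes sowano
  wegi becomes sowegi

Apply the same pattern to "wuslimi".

"wuslimi" begins with w-. The stems beginning with w- (wano → sowano, wegi → sowegi) add the prefix so-.
So wuslimi → sowuslimi.

sowuslimi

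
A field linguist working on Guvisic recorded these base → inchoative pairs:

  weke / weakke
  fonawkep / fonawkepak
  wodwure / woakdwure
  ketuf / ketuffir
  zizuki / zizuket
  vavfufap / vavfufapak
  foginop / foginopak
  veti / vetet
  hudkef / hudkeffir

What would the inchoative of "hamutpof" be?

hamutpoffir

"hamutpof" ends in -f. The stems ending in -f (hudkef → hudkeffir, ketuf → ketuffir) double the final consonant and add -ir.
So hamutpof → hamutpoffir.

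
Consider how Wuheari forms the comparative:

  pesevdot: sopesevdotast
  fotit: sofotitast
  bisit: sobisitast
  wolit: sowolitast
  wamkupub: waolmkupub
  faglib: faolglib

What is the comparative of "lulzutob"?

"lulzutob" ends in -b. The stems ending in -b (wamkupub → waolmkupub, faglib → faolglib) insert -ol- after the first vowel.
So lulzutob → luollzutob.

luollzutob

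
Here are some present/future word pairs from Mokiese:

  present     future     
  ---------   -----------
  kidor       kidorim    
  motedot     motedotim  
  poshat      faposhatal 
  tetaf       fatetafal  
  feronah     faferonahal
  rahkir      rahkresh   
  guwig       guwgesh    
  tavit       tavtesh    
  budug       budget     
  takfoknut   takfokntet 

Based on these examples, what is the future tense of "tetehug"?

motedot and poshat both end in -t yet inflect differently (motedotim, faposhatal), so the final letter is not what conditions the rule; the last vowel is.
"tetehug" has last vowel 'u'. The stems whose last vowel is 'u' (budug → budget, takfoknut → takfokntet) delete the last vowel and add -et.
The other patterns: stems whose last vowel is 'o' add -im; stems whose last vowel is 'a' add fa- … -al around the stem; stems whose last vowel is 'i' delete the last vowel and add -esh.
So tetehug → tetehget.

tetehget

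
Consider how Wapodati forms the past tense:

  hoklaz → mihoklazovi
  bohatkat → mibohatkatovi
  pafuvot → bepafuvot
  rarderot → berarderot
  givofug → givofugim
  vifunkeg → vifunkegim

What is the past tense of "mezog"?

bemezog

bohatkat and pafuvot both end in -t yet inflect differently (mibohatkatovi, bepafuvot), so the final letter is not what conditions the rule; the last vowel is.
"mezog" has last vowel 'o'. The stems whose last vowel is 'o' (pafuvot → bepafuvot, rarderot → berarderot) add the prefix be-.
So mezog → bemezog.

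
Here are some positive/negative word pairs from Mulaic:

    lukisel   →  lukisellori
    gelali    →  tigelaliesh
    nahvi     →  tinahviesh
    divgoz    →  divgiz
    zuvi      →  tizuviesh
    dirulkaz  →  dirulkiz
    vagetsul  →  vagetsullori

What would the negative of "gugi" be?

tigugiesh

divgoz and zuvi both have 2 vowels yet inflect differently (divgiz, tizuviesh), so the number of vowels is not what conditions the rule; the final letter is.
"gugi" ends in -i. The stems ending in -i (zuvi → tizuviesh, nahvi → tinahviesh, gelali → tigelaliesh) add ti- … -esh around the stem.
The other patterns: stems ending in -z change the last vowel to 'i'; stems ending in -l double the final consonant and add -ori.
So gugi → tigugiesh.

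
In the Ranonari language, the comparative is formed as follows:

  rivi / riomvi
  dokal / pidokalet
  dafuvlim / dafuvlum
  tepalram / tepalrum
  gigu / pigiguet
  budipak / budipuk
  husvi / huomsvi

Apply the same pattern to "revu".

"revu" ends in -u. The one such stem in the data (gigu → pigiguet) adds pi- … -et around the stem, so the same rule applies.
The other patterns: stems ending in -k or -m change the last vowel to 'u'; stems ending in -i insert -om- after the first vowel.
So revu → pirevuet.

pirevuet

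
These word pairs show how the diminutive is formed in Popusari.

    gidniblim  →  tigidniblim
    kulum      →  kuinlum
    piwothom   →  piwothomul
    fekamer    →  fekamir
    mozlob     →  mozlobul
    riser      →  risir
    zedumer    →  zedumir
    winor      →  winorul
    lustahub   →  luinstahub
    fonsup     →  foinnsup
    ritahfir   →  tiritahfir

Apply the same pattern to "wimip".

ritahfir and riser both end in -r yet inflect differently (tiritahfir, risir), so the final letter is not what conditions the rule; the last vowel is.
"wimip" has last vowel 'i'. The stems whose last vowel is 'i' (gidniblim → tigidniblim, ritahfir → tiritahfir) add the prefix ti-.
So wimip → tiwimip.

tiwimip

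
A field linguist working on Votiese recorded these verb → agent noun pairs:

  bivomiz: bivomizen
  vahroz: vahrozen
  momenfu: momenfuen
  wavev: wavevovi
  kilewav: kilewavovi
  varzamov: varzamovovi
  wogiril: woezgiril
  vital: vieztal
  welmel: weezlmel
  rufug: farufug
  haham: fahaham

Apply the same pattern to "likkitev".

likkitevovi

"likkitev" ends in -v. The stems ending in -v (wavev → wavevovi, kilewav → kilewavovi, varzamov → varzamovovi) add -ovi.
So likkitev → likkitevovi.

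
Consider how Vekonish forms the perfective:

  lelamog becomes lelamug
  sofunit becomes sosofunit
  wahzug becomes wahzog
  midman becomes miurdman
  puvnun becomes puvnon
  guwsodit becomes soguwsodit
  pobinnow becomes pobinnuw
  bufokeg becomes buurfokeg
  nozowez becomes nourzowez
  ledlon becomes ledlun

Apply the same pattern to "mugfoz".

mugfuz

ledlon and puvnun both end in -n yet inflect differently (ledlun, puvnon), so the final letter is not what conditions the rule; the last vowel is.
"mugfoz" has last vowel 'o'. The stems whose last vowel is 'o' (lelamog → lelamug, pobinnow → pobinnuw, ledlon → ledlun) change the last vowel to 'u'.
The other patterns: stems whose last vowel is 'i' add the prefix so-; stems whose last vowel is 'u' change the last vowel to 'o'; stems whose last vowel is 'a' or 'e' insert -ur- after the first vowel.
So mugfoz → mugfuz.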